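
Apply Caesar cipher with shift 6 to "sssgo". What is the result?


Caesar cipher: shift "sssgo" by 6
  's' (pos 18) + 6 = pos 24 = 'y'
  's' (pos 18) + 6 = pos 24 = 'y'
  's' (pos 18) + 6 = pos 24 = 'y'
  'g' (pos 6) + 6 = pos 12 = 'm'
  'o' (pos 14) + 6 = pos 20 = 'u'
Result: yyymu

yyymu


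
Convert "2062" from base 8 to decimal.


Input: "2062" in base 8
Positional expansion:
  Digit '2' (value 2) x 8^3 = 1024
  Digit '0' (value 0) x 8^2 = 0
  Digit '6' (value 6) x 8^1 = 48
  Digit '2' (value 2) x 8^0 = 2
Sum = 1074

1074


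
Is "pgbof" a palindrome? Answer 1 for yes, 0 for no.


Input: pgbof
Reversed: fobgp
  Compare pos 0 ('p') with pos 4 ('f'): MISMATCH
  Compare pos 1 ('g') with pos 3 ('o'): MISMATCH
Result: not a palindrome

0


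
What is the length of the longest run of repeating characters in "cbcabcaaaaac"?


Input: "cbcabcaaaaac"
Scanning for longest run:
  Position 1 ('b'): new char, reset run to 1
  Position 2 ('c'): new char, reset run to 1
  Position 3 ('a'): new char, reset run to 1
  Position 4 ('b'): new char, reset run to 1
  Position 5 ('c'): new char, reset run to 1
  Position 6 ('a'): new char, reset run to 1
  Position 7 ('a'): continues run of 'a', length=2
  Position 8 ('a'): continues run of 'a', length=3
  Position 9 ('a'): continues run of 'a', length=4
  Position 10 ('a'): continues run of 'a', length=5
  Position 11 ('c'): new char, reset run to 1
Longest run: 'a' with length 5

5


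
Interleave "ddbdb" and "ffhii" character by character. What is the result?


Interleaving "ddbdb" and "ffhii":
  Position 0: 'd' from first, 'f' from second => "df"
  Position 1: 'd' from first, 'f' from second => "df"
  Position 2: 'b' from first, 'h' from second => "bh"
  Position 3: 'd' from first, 'i' from second => "di"
  Position 4: 'b' from first, 'i' from second => "bi"
Result: dfdfbhdibi

dfdfbhdibi


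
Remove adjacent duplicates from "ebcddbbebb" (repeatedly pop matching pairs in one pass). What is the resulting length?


Input: ebcddbbebb
Stack-based adjacent duplicate removal:
  Read 'e': push. Stack: e
  Read 'b': push. Stack: eb
  Read 'c': push. Stack: ebc
  Read 'd': push. Stack: ebcd
  Read 'd': matches stack top 'd' => pop. Stack: ebc
  Read 'b': push. Stack: ebcb
  Read 'b': matches stack top 'b' => pop. Stack: ebc
  Read 'e': push. Stack: ebce
  Read 'b': push. Stack: ebceb
  Read 'b': matches stack top 'b' => pop. Stack: ebce
Final stack: "ebce" (length 4)

4


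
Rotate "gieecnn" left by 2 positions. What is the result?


Input: "gieecnn", rotate left by 2
First 2 characters: "gi"
Remaining characters: "eecnn"
Concatenate remaining + first: "eecnn" + "gi" = "eecnngi"

eecnngi


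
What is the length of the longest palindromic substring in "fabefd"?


Input: "fabefd"
Checking substrings for palindromes:
  No multi-char palindromic substrings found
Longest palindromic substring: "f" with length 1

1


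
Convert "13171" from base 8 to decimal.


Input: "13171" in base 8
Positional expansion:
  Digit '1' (value 1) x 8^4 = 4096
  Digit '3' (value 3) x 8^3 = 1536
  Digit '1' (value 1) x 8^2 = 64
  Digit '7' (value 7) x 8^1 = 56
  Digit '1' (value 1) x 8^0 = 1
Sum = 5753

5753


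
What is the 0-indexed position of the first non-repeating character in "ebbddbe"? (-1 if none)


Input: ebbddbe
Character frequencies:
  'b': 3
  'd': 2
  'e': 2
Scanning left to right for freq == 1:
  Position 0 ('e'): freq=2, skip
  Position 1 ('b'): freq=3, skip
  Position 2 ('b'): freq=3, skip
  Position 3 ('d'): freq=2, skip
  Position 4 ('d'): freq=2, skip
  Position 5 ('b'): freq=3, skip
  Position 6 ('e'): freq=2, skip
  No unique character found => answer = -1

-1


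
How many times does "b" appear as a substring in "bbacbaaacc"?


Searching for "b" in "bbacbaaacc"
Scanning each position:
  Position 0: "b" => MATCH
  Position 1: "b" => MATCH
  Position 2: "a" => no
  Position 3: "c" => no
  Position 4: "b" => MATCH
  Position 5: "a" => no
  Position 6: "a" => no
  Position 7: "a" => no
  Position 8: "c" => no
  Position 9: "c" => no
Total occurrences: 3

3


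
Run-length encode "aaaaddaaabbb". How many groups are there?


Input: aaaaddaaabbb
Scanning for consecutive runs:
  Group 1: 'a' x 4 (positions 0-3)
  Group 2: 'd' x 2 (positions 4-5)
  Group 3: 'a' x 3 (positions 6-8)
  Group 4: 'b' x 3 (positions 9-11)
Total groups: 4

4


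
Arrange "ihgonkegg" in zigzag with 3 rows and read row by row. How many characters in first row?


Zigzag "ihgonkegg" into 3 rows:
Placing characters:
  'i' => row 0
  'h' => row 1
  'g' => row 2
  'o' => row 1
  'n' => row 0
  'k' => row 1
  'e' => row 2
  'g' => row 1
  'g' => row 0
Rows:
  Row 0: "ing"
  Row 1: "hokg"
  Row 2: "ge"
First row length: 3

3


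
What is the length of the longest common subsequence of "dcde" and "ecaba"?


LCS of "dcde" and "ecaba"
DP table:
           e    c    a    b    a
      0    0    0    0    0    0
  d   0    0    0    0    0    0
  c   0    0    1    1    1    1
  d   0    0    1    1    1    1
  e   0    1    1    1    1    1
LCS length = dp[4][5] = 1

1


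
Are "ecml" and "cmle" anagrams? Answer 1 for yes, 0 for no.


Strings: "ecml", "cmle"
Sorted first:  celm
Sorted second: celm
Sorted forms match => anagrams

1


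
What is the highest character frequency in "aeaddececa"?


Input: aeaddececa
Character counts:
  'a': 3
  'c': 2
  'd': 2
  'e': 3
Maximum frequency: 3

3


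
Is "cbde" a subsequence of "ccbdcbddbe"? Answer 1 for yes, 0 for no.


Check if "cbde" is a subsequence of "ccbdcbddbe"
Greedy scan:
  Position 0 ('c'): matches sub[0] = 'c'
  Position 1 ('c'): no match needed
  Position 2 ('b'): matches sub[1] = 'b'
  Position 3 ('d'): matches sub[2] = 'd'
  Position 4 ('c'): no match needed
  Position 5 ('b'): no match needed
  Position 6 ('d'): no match needed
  Position 7 ('d'): no match needed
  Position 8 ('b'): no match needed
  Position 9 ('e'): matches sub[3] = 'e'
All 4 characters matched => is a subsequence

1


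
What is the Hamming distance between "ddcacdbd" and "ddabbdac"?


Comparing "ddcacdbd" and "ddabbdac" position by position:
  Position 0: 'd' vs 'd' => same
  Position 1: 'd' vs 'd' => same
  Position 2: 'c' vs 'a' => differ
  Position 3: 'a' vs 'b' => differ
  Position 4: 'c' vs 'b' => differ
  Position 5: 'd' vs 'd' => same
  Position 6: 'b' vs 'a' => differ
  Position 7: 'd' vs 'c' => differ
Total differences (Hamming distance): 5

5


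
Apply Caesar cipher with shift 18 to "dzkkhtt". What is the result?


Caesar cipher: shift "dzkkhtt" by 18
  'd' (pos 3) + 18 = pos 21 = 'v'
  'z' (pos 25) + 18 = pos 17 = 'r'
  'k' (pos 10) + 18 = pos 2 = 'c'
  'k' (pos 10) + 18 = pos 2 = 'c'
  'h' (pos 7) + 18 = pos 25 = 'z'
  't' (pos 19) + 18 = pos 11 = 'l'
  't' (pos 19) + 18 = pos 11 = 'l'
Result: vrcczll

vrcczll


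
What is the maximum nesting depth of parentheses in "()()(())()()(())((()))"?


Input: "()()(())()()(())((()))"
Tracking depth:
  Position 0 '(': depth becomes 1
  Position 1 ')': depth becomes 0
  Position 2 '(': depth becomes 1
  Position 3 ')': depth becomes 0
  Position 4 '(': depth becomes 1
  Position 5 '(': depth becomes 2
  Position 6 ')': depth becomes 1
  Position 7 ')': depth becomes 0
  Position 8 '(': depth becomes 1
  Position 9 ')': depth becomes 0
  Position 10 '(': depth becomes 1
  Position 11 ')': depth becomes 0
  Position 12 '(': depth becomes 1
  Position 13 '(': depth becomes 2
  Position 14 ')': depth becomes 1
  Position 15 ')': depth becomes 0
  Position 16 '(': depth becomes 1
  Position 17 '(': depth becomes 2
  Position 18 '(': depth becomes 3
  Position 19 ')': depth becomes 2
  Position 20 ')': depth becomes 1
  Position 21 ')': depth becomes 0
Maximum depth reached: 3

3


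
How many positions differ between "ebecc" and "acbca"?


Comparing "ebecc" and "acbca" position by position:
  Position 0: 'e' vs 'a' => DIFFER
  Position 1: 'b' vs 'c' => DIFFER
  Position 2: 'e' vs 'b' => DIFFER
  Position 3: 'c' vs 'c' => same
  Position 4: 'c' vs 'a' => DIFFER
Positions that differ: 4

4


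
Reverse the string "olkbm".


Input: olkbm
Reading characters right to left:
  Position 4: 'm'
  Position 3: 'b'
  Position 2: 'k'
  Position 1: 'l'
  Position 0: 'o'
Reversed: mbklo

mbklo


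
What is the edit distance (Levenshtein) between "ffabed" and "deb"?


Computing edit distance: "ffabed" -> "deb"
DP table:
           d    e    b
      0    1    2    3
  f   1    1    2    3
  f   2    2    2    3
  a   3    3    3    3
  b   4    4    4    3
  e   5    5    4    4
  d   6    5    5    5
Edit distance = dp[6][3] = 5

5


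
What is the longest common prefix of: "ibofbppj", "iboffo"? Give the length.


Words: ibofbppj, iboffo
  Position 0: all 'i' => match
  Position 1: all 'b' => match
  Position 2: all 'o' => match
  Position 3: all 'f' => match
  Position 4: ('b', 'f') => mismatch, stop
LCP = "ibof" (length 4)

4


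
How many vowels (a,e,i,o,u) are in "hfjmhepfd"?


Input: hfjmhepfd
Checking each character:
  'h' at position 0: consonant
  'f' at position 1: consonant
  'j' at position 2: consonant
  'm' at position 3: consonant
  'h' at position 4: consonant
  'e' at position 5: vowel (running total: 1)
  'p' at position 6: consonant
  'f' at position 7: consonant
  'd' at position 8: consonant
Total vowels: 1

1


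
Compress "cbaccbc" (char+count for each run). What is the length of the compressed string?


Input: cbaccbc
Runs:
  'c' x 1 => "c1"
  'b' x 1 => "b1"
  'a' x 1 => "a1"
  'c' x 2 => "c2"
  'b' x 1 => "b1"
  'c' x 1 => "c1"
Compressed: "c1b1a1c2b1c1"
Compressed length: 12

12


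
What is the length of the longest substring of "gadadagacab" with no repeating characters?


Input: "gadadagacab"
Sliding window (track last position of each char):
  Position 0 ('g'): window [0,0] length 1 -- new best
  Position 1 ('a'): window [0,1] length 2 -- new best
  Position 2 ('d'): window [0,2] length 3 -- new best
  Position 3 ('a'): repeat (last at 1), move window start to 2
  Position 3 ('a'): window [2,3] length 2
  Position 4 ('d'): repeat (last at 2), move window start to 3
  Position 4 ('d'): window [3,4] length 2
  Position 5 ('a'): repeat (last at 3), move window start to 4
  Position 5 ('a'): window [4,5] length 2
  Position 6 ('g'): window [4,6] length 3
  Position 7 ('a'): repeat (last at 5), move window start to 6
  Position 7 ('a'): window [6,7] length 2
  Position 8 ('c'): window [6,8] length 3
  Position 9 ('a'): repeat (last at 7), move window start to 8
  Position 9 ('a'): window [8,9] length 2
  Position 10 ('b'): window [8,10] length 3
Longest substring with no repeats: "gad" with length 3

3


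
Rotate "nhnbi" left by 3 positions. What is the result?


Input: "nhnbi", rotate left by 3
First 3 characters: "nhn"
Remaining characters: "bi"
Concatenate remaining + first: "bi" + "nhn" = "binhn"

binhn


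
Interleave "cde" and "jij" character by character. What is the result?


Interleaving "cde" and "jij":
  Position 0: 'c' from first, 'j' from second => "cj"
  Position 1: 'd' from first, 'i' from second => "di"
  Position 2: 'e' from first, 'j' from second => "ej"
Result: cjdiej

cjdiej


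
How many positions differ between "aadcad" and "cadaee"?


Comparing "aadcad" and "cadaee" position by position:
  Position 0: 'a' vs 'c' => DIFFER
  Position 1: 'a' vs 'a' => same
  Position 2: 'd' vs 'd' => same
  Position 3: 'c' vs 'a' => DIFFER
  Position 4: 'a' vs 'e' => DIFFER
  Position 5: 'd' vs 'e' => DIFFER
Positions that differ: 4

4


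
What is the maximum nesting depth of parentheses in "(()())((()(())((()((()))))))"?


Input: "(()())((()(())((()((()))))))"
Tracking depth:
  Position 0 '(': depth becomes 1
  Position 1 '(': depth becomes 2
  Position 2 ')': depth becomes 1
  Position 3 '(': depth becomes 2
  Position 4 ')': depth becomes 1
  Position 5 ')': depth becomes 0
  Position 6 '(': depth becomes 1
  Position 7 '(': depth becomes 2
  Position 8 '(': depth becomes 3
  Position 9 ')': depth becomes 2
  Position 10 '(': depth becomes 3
  Position 11 '(': depth becomes 4
  Position 12 ')': depth becomes 3
  Position 13 ')': depth becomes 2
  Position 14 '(': depth becomes 3
  Position 15 '(': depth becomes 4
  Position 16 '(': depth becomes 5
  Position 17 ')': depth becomes 4
  Position 18 '(': depth becomes 5
  Position 19 '(': depth becomes 6
  Position 20 '(': depth becomes 7
  Position 21 ')': depth becomes 6
  Position 22 ')': depth becomes 5
  Position 23 ')': depth becomes 4
  Position 24 ')': depth becomes 3
  Position 25 ')': depth becomes 2
  Position 26 ')': depth becomes 1
  Position 27 ')': depth becomes 0
Maximum depth reached: 7

7


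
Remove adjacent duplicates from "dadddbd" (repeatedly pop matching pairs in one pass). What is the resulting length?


Input: dadddbd
Stack-based adjacent duplicate removal:
  Read 'd': push. Stack: d
  Read 'a': push. Stack: da
  Read 'd': push. Stack: dad
  Read 'd': matches stack top 'd' => pop. Stack: da
  Read 'd': push. Stack: dad
  Read 'b': push. Stack: dadb
  Read 'd': push. Stack: dadbd
Final stack: "dadbd" (length 5)

5


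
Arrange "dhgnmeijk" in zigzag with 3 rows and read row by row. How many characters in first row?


Zigzag "dhgnmeijk" into 3 rows:
Placing characters:
  'd' => row 0
  'h' => row 1
  'g' => row 2
  'n' => row 1
  'm' => row 0
  'e' => row 1
  'i' => row 2
  'j' => row 1
  'k' => row 0
Rows:
  Row 0: "dmk"
  Row 1: "hnej"
  Row 2: "gi"
First row length: 3

3


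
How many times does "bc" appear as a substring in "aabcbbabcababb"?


Searching for "bc" in "aabcbbabcababb"
Scanning each position:
  Position 0: "aa" => no
  Position 1: "ab" => no
  Position 2: "bc" => MATCH
  Position 3: "cb" => no
  Position 4: "bb" => no
  Position 5: "ba" => no
  Position 6: "ab" => no
  Position 7: "bc" => MATCH
  Position 8: "ca" => no
  Position 9: "ab" => no
  Position 10: "ba" => no
  Position 11: "ab" => no
  Position 12: "bb" => no
Total occurrences: 2

2


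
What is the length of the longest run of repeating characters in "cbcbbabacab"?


Input: "cbcbbabacab"
Scanning for longest run:
  Position 1 ('b'): new char, reset run to 1
  Position 2 ('c'): new char, reset run to 1
  Position 3 ('b'): new char, reset run to 1
  Position 4 ('b'): continues run of 'b', length=2
  Position 5 ('a'): new char, reset run to 1
  Position 6 ('b'): new char, reset run to 1
  Position 7 ('a'): new char, reset run to 1
  Position 8 ('c'): new char, reset run to 1
  Position 9 ('a'): new char, reset run to 1
  Position 10 ('b'): new char, reset run to 1
Longest run: 'b' with length 2

2


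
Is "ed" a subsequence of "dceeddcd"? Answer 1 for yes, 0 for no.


Check if "ed" is a subsequence of "dceeddcd"
Greedy scan:
  Position 0 ('d'): no match needed
  Position 1 ('c'): no match needed
  Position 2 ('e'): matches sub[0] = 'e'
  Position 3 ('e'): no match needed
  Position 4 ('d'): matches sub[1] = 'd'
  Position 5 ('d'): no match needed
  Position 6 ('c'): no match needed
  Position 7 ('d'): no match needed
All 2 characters matched => is a subsequence

1


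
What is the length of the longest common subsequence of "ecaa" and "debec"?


LCS of "ecaa" and "debec"
DP table:
           d    e    b    e    c
      0    0    0    0    0    0
  e   0    0    1    1    1    1
  c   0    0    1    1    1    2
  a   0    0    1    1    1    2
  a   0    0    1    1    1    2
LCS length = dp[4][5] = 2

2


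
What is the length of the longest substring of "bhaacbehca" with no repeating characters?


Input: "bhaacbehca"
Sliding window (track last position of each char):
  Position 0 ('b'): window [0,0] length 1 -- new best
  Position 1 ('h'): window [0,1] length 2 -- new best
  Position 2 ('a'): window [0,2] length 3 -- new best
  Position 3 ('a'): repeat (last at 2), move window start to 3
  Position 3 ('a'): window [3,3] length 1
  Position 4 ('c'): window [3,4] length 2
  Position 5 ('b'): window [3,5] length 3
  Position 6 ('e'): window [3,6] length 4 -- new best
  Position 7 ('h'): window [3,7] length 5 -- new best
  Position 8 ('c'): repeat (last at 4), move window start to 5
  Position 8 ('c'): window [5,8] length 4
  Position 9 ('a'): window [5,9] length 5
Longest substring with no repeats: "acbeh" with length 5

5


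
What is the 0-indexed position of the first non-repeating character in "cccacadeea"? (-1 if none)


Input: cccacadeea
Character frequencies:
  'a': 3
  'c': 4
  'd': 1
  'e': 2
Scanning left to right for freq == 1:
  Position 0 ('c'): freq=4, skip
  Position 1 ('c'): freq=4, skip
  Position 2 ('c'): freq=4, skip
  Position 3 ('a'): freq=3, skip
  Position 4 ('c'): freq=4, skip
  Position 5 ('a'): freq=3, skip
  Position 6 ('d'): unique! => answer = 6

6


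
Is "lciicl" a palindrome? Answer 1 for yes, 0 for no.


Input: lciicl
Reversed: lciicl
  Compare pos 0 ('l') with pos 5 ('l'): match
  Compare pos 1 ('c') with pos 4 ('c'): match
  Compare pos 2 ('i') with pos 3 ('i'): match
Result: palindrome

1


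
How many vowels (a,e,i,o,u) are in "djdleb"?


Input: djdleb
Checking each character:
  'd' at position 0: consonant
  'j' at position 1: consonant
  'd' at position 2: consonant
  'l' at position 3: consonant
  'e' at position 4: vowel (running total: 1)
  'b' at position 5: consonant
Total vowels: 1

1


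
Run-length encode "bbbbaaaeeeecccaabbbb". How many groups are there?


Input: bbbbaaaeeeecccaabbbb
Scanning for consecutive runs:
  Group 1: 'b' x 4 (positions 0-3)
  Group 2: 'a' x 3 (positions 4-6)
  Group 3: 'e' x 4 (positions 7-10)
  Group 4: 'c' x 3 (positions 11-13)
  Group 5: 'a' x 2 (positions 14-15)
  Group 6: 'b' x 4 (positions 16-19)
Total groups: 6

6


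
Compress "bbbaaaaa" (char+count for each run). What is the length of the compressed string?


Input: bbbaaaaa
Runs:
  'b' x 3 => "b3"
  'a' x 5 => "a5"
Compressed: "b3a5"
Compressed length: 4

4


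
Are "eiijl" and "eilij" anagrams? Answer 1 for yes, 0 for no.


Strings: "eiijl", "eilij"
Sorted first:  eiijl
Sorted second: eiijl
Sorted forms match => anagrams

1


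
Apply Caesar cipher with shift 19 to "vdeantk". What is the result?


Caesar cipher: shift "vdeantk" by 19
  'v' (pos 21) + 19 = pos 14 = 'o'
  'd' (pos 3) + 19 = pos 22 = 'w'
  'e' (pos 4) + 19 = pos 23 = 'x'
  'a' (pos 0) + 19 = pos 19 = 't'
  'n' (pos 13) + 19 = pos 6 = 'g'
  't' (pos 19) + 19 = pos 12 = 'm'
  'k' (pos 10) + 19 = pos 3 = 'd'
Result: owxtgmd

owxtgmd


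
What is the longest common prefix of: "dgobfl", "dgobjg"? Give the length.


Words: dgobfl, dgobjg
  Position 0: all 'd' => match
  Position 1: all 'g' => match
  Position 2: all 'o' => match
  Position 3: all 'b' => match
  Position 4: ('f', 'j') => mismatch, stop
LCP = "dgob" (length 4)

4


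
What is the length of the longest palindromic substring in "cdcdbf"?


Input: "cdcdbf"
Checking substrings for palindromes:
  [0:3] "cdc" (len 3) => palindrome
  [1:4] "dcd" (len 3) => palindrome
Longest palindromic substring: "cdc" with length 3

3


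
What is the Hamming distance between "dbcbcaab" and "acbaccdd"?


Comparing "dbcbcaab" and "acbaccdd" position by position:
  Position 0: 'd' vs 'a' => differ
  Position 1: 'b' vs 'c' => differ
  Position 2: 'c' vs 'b' => differ
  Position 3: 'b' vs 'a' => differ
  Position 4: 'c' vs 'c' => same
  Position 5: 'a' vs 'c' => differ
  Position 6: 'a' vs 'd' => differ
  Position 7: 'b' vs 'd' => differ
Total differences (Hamming distance): 7

7


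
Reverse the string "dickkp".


Input: dickkp
Reading characters right to left:
  Position 5: 'p'
  Position 4: 'k'
  Position 3: 'k'
  Position 2: 'c'
  Position 1: 'i'
  Position 0: 'd'
Reversed: pkkcid

pkkcid


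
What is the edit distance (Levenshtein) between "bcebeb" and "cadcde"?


Computing edit distance: "bcebeb" -> "cadcde"
DP table:
           c    a    d    c    d    e
      0    1    2    3    4    5    6
  b   1    1    2    3    4    5    6
  c   2    1    2    3    3    4    5
  e   3    2    2    3    4    4    4
  b   4    3    3    3    4    5    5
  e   5    4    4    4    4    5    5
  b   6    5    5    5    5    5    6
Edit distance = dp[6][6] = 6

6


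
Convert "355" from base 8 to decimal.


Input: "355" in base 8
Positional expansion:
  Digit '3' (value 3) x 8^2 = 192
  Digit '5' (value 5) x 8^1 = 40
  Digit '5' (value 5) x 8^0 = 5
Sum = 237

237


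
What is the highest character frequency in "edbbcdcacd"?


Input: edbbcdcacd
Character counts:
  'a': 1
  'b': 2
  'c': 3
  'd': 3
  'e': 1
Maximum frequency: 3

3


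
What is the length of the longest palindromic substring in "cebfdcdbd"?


Input: "cebfdcdbd"
Checking substrings for palindromes:
  [4:7] "dcd" (len 3) => palindrome
  [6:9] "dbd" (len 3) => palindrome
Longest palindromic substring: "dcd" with length 3

3


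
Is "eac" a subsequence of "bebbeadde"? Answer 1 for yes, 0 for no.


Check if "eac" is a subsequence of "bebbeadde"
Greedy scan:
  Position 0 ('b'): no match needed
  Position 1 ('e'): matches sub[0] = 'e'
  Position 2 ('b'): no match needed
  Position 3 ('b'): no match needed
  Position 4 ('e'): no match needed
  Position 5 ('a'): matches sub[1] = 'a'
  Position 6 ('d'): no match needed
  Position 7 ('d'): no match needed
  Position 8 ('e'): no match needed
Only matched 2/3 characters => not a subsequence

0


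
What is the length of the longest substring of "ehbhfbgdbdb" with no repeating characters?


Input: "ehbhfbgdbdb"
Sliding window (track last position of each char):
  Position 0 ('e'): window [0,0] length 1 -- new best
  Position 1 ('h'): window [0,1] length 2 -- new best
  Position 2 ('b'): window [0,2] length 3 -- new best
  Position 3 ('h'): repeat (last at 1), move window start to 2
  Position 3 ('h'): window [2,3] length 2
  Position 4 ('f'): window [2,4] length 3
  Position 5 ('b'): repeat (last at 2), move window start to 3
  Position 5 ('b'): window [3,5] length 3
  Position 6 ('g'): window [3,6] length 4 -- new best
  Position 7 ('d'): window [3,7] length 5 -- new best
  Position 8 ('b'): repeat (last at 5), move window start to 6
  Position 8 ('b'): window [6,8] length 3
  Position 9 ('d'): repeat (last at 7), move window start to 8
  Position 9 ('d'): window [8,9] length 2
  Position 10 ('b'): repeat (last at 8), move window start to 9
  Position 10 ('b'): window [9,10] length 2
Longest substring with no repeats: "hfbgd" with length 5

5


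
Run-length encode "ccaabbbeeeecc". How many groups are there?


Input: ccaabbbeeeecc
Scanning for consecutive runs:
  Group 1: 'c' x 2 (positions 0-1)
  Group 2: 'a' x 2 (positions 2-3)
  Group 3: 'b' x 3 (positions 4-6)
  Group 4: 'e' x 4 (positions 7-10)
  Group 5: 'c' x 2 (positions 11-12)
Total groups: 5

5


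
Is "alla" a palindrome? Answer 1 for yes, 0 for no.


Input: alla
Reversed: alla
  Compare pos 0 ('a') with pos 3 ('a'): match
  Compare pos 1 ('l') with pos 2 ('l'): match
Result: palindrome

1


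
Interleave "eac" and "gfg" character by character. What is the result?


Interleaving "eac" and "gfg":
  Position 0: 'e' from first, 'g' from second => "eg"
  Position 1: 'a' from first, 'f' from second => "af"
  Position 2: 'c' from first, 'g' from second => "cg"
Result: egafcg

egafcg


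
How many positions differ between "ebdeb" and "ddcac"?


Comparing "ebdeb" and "ddcac" position by position:
  Position 0: 'e' vs 'd' => DIFFER
  Position 1: 'b' vs 'd' => DIFFER
  Position 2: 'd' vs 'c' => DIFFER
  Position 3: 'e' vs 'a' => DIFFER
  Position 4: 'b' vs 'c' => DIFFER
Positions that differ: 5

5


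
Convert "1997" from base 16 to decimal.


Input: "1997" in base 16
Positional expansion:
  Digit '1' (value 1) x 16^3 = 4096
  Digit '9' (value 9) x 16^2 = 2304
  Digit '9' (value 9) x 16^1 = 144
  Digit '7' (value 7) x 16^0 = 7
Sum = 6551

6551


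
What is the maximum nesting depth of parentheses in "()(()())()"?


Input: "()(()())()"
Tracking depth:
  Position 0 '(': depth becomes 1
  Position 1 ')': depth becomes 0
  Position 2 '(': depth becomes 1
  Position 3 '(': depth becomes 2
  Position 4 ')': depth becomes 1
  Position 5 '(': depth becomes 2
  Position 6 ')': depth becomes 1
  Position 7 ')': depth becomes 0
  Position 8 '(': depth becomes 1
  Position 9 ')': depth becomes 0
Maximum depth reached: 2

2


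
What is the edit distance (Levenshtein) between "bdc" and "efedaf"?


Computing edit distance: "bdc" -> "efedaf"
DP table:
           e    f    e    d    a    f
      0    1    2    3    4    5    6
  b   1    1    2    3    4    5    6
  d   2    2    2    3    3    4    5
  c   3    3    3    3    4    4    5
Edit distance = dp[3][6] = 5

5


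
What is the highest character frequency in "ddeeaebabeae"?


Input: ddeeaebabeae
Character counts:
  'a': 3
  'b': 2
  'd': 2
  'e': 5
Maximum frequency: 5

5


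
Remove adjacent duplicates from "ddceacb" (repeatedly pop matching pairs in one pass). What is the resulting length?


Input: ddceacb
Stack-based adjacent duplicate removal:
  Read 'd': push. Stack: d
  Read 'd': matches stack top 'd' => pop. Stack: (empty)
  Read 'c': push. Stack: c
  Read 'e': push. Stack: ce
  Read 'a': push. Stack: cea
  Read 'c': push. Stack: ceac
  Read 'b': push. Stack: ceacb
Final stack: "ceacb" (length 5)

5


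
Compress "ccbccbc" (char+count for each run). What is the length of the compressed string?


Input: ccbccbc
Runs:
  'c' x 2 => "c2"
  'b' x 1 => "b1"
  'c' x 2 => "c2"
  'b' x 1 => "b1"
  'c' x 1 => "c1"
Compressed: "c2b1c2b1c1"
Compressed length: 10

10


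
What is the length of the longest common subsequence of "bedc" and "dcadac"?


LCS of "bedc" and "dcadac"
DP table:
           d    c    a    d    a    c
      0    0    0    0    0    0    0
  b   0    0    0    0    0    0    0
  e   0    0    0    0    0    0    0
  d   0    1    1    1    1    1    1
  c   0    1    2    2    2    2    2
LCS length = dp[4][6] = 2

2


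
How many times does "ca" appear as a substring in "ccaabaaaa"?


Searching for "ca" in "ccaabaaaa"
Scanning each position:
  Position 0: "cc" => no
  Position 1: "ca" => MATCH
  Position 2: "aa" => no
  Position 3: "ab" => no
  Position 4: "ba" => no
  Position 5: "aa" => no
  Position 6: "aa" => no
  Position 7: "aa" => no
Total occurrences: 1

1


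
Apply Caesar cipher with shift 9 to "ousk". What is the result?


Caesar cipher: shift "ousk" by 9
  'o' (pos 14) + 9 = pos 23 = 'x'
  'u' (pos 20) + 9 = pos 3 = 'd'
  's' (pos 18) + 9 = pos 1 = 'b'
  'k' (pos 10) + 9 = pos 19 = 't'
Result: xdbt

xdbt


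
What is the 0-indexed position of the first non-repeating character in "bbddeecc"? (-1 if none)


Input: bbddeecc
Character frequencies:
  'b': 2
  'c': 2
  'd': 2
  'e': 2
Scanning left to right for freq == 1:
  Position 0 ('b'): freq=2, skip
  Position 1 ('b'): freq=2, skip
  Position 2 ('d'): freq=2, skip
  Position 3 ('d'): freq=2, skip
  Position 4 ('e'): freq=2, skip
  Position 5 ('e'): freq=2, skip
  Position 6 ('c'): freq=2, skip
  Position 7 ('c'): freq=2, skip
  No unique character found => answer = -1

-1


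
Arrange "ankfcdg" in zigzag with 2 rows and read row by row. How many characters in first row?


Zigzag "ankfcdg" into 2 rows:
Placing characters:
  'a' => row 0
  'n' => row 1
  'k' => row 0
  'f' => row 1
  'c' => row 0
  'd' => row 1
  'g' => row 0
Rows:
  Row 0: "akcg"
  Row 1: "nfd"
First row length: 4

4


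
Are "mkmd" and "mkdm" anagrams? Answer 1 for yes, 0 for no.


Strings: "mkmd", "mkdm"
Sorted first:  dkmm
Sorted second: dkmm
Sorted forms match => anagrams

1


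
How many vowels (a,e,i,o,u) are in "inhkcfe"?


Input: inhkcfe
Checking each character:
  'i' at position 0: vowel (running total: 1)
  'n' at position 1: consonant
  'h' at position 2: consonant
  'k' at position 3: consonant
  'c' at position 4: consonant
  'f' at position 5: consonant
  'e' at position 6: vowel (running total: 2)
Total vowels: 2

2


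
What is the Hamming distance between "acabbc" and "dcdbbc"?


Comparing "acabbc" and "dcdbbc" position by position:
  Position 0: 'a' vs 'd' => differ
  Position 1: 'c' vs 'c' => same
  Position 2: 'a' vs 'd' => differ
  Position 3: 'b' vs 'b' => same
  Position 4: 'b' vs 'b' => same
  Position 5: 'c' vs 'c' => same
Total differences (Hamming distance): 2

2


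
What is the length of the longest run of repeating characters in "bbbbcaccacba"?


Input: "bbbbcaccacba"
Scanning for longest run:
  Position 1 ('b'): continues run of 'b', length=2
  Position 2 ('b'): continues run of 'b', length=3
  Position 3 ('b'): continues run of 'b', length=4
  Position 4 ('c'): new char, reset run to 1
  Position 5 ('a'): new char, reset run to 1
  Position 6 ('c'): new char, reset run to 1
  Position 7 ('c'): continues run of 'c', length=2
  Position 8 ('a'): new char, reset run to 1
  Position 9 ('c'): new char, reset run to 1
  Position 10 ('b'): new char, reset run to 1
  Position 11 ('a'): new char, reset run to 1
Longest run: 'b' with length 4

4


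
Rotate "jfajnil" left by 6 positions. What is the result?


Input: "jfajnil", rotate left by 6
First 6 characters: "jfajni"
Remaining characters: "l"
Concatenate remaining + first: "l" + "jfajni" = "ljfajni"

ljfajni


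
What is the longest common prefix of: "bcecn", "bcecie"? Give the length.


Words: bcecn, bcecie
  Position 0: all 'b' => match
  Position 1: all 'c' => match
  Position 2: all 'e' => match
  Position 3: all 'c' => match
  Position 4: ('n', 'i') => mismatch, stop
LCP = "bcec" (length 4)

4


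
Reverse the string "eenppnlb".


Input: eenppnlb
Reading characters right to left:
  Position 7: 'b'
  Position 6: 'l'
  Position 5: 'n'
  Position 4: 'p'
  Position 3: 'p'
  Position 2: 'n'
  Position 1: 'e'
  Position 0: 'e'
Reversed: blnppnee

blnppnee


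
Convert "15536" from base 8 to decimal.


Input: "15536" in base 8
Positional expansion:
  Digit '1' (value 1) x 8^4 = 4096
  Digit '5' (value 5) x 8^3 = 2560
  Digit '5' (value 5) x 8^2 = 320
  Digit '3' (value 3) x 8^1 = 24
  Digit '6' (value 6) x 8^0 = 6
Sum = 7006

7006


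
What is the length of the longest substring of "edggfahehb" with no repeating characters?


Input: "edggfahehb"
Sliding window (track last position of each char):
  Position 0 ('e'): window [0,0] length 1 -- new best
  Position 1 ('d'): window [0,1] length 2 -- new best
  Position 2 ('g'): window [0,2] length 3 -- new best
  Position 3 ('g'): repeat (last at 2), move window start to 3
  Position 3 ('g'): window [3,3] length 1
  Position 4 ('f'): window [3,4] length 2
  Position 5 ('a'): window [3,5] length 3
  Position 6 ('h'): window [3,6] length 4 -- new best
  Position 7 ('e'): window [3,7] length 5 -- new best
  Position 8 ('h'): repeat (last at 6), move window start to 7
  Position 8 ('h'): window [7,8] length 2
  Position 9 ('b'): window [7,9] length 3
Longest substring with no repeats: "gfahe" with length 5

5


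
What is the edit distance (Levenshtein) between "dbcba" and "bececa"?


Computing edit distance: "dbcba" -> "bececa"
DP table:
           b    e    c    e    c    a
      0    1    2    3    4    5    6
  d   1    1    2    3    4    5    6
  b   2    1    2    3    4    5    6
  c   3    2    2    2    3    4    5
  b   4    3    3    3    3    4    5
  a   5    4    4    4    4    4    4
Edit distance = dp[5][6] = 4

4


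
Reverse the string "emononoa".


Input: emononoa
Reading characters right to left:
  Position 7: 'a'
  Position 6: 'o'
  Position 5: 'n'
  Position 4: 'o'
  Position 3: 'n'
  Position 2: 'o'
  Position 1: 'm'
  Position 0: 'e'
Reversed: aononome

aononome


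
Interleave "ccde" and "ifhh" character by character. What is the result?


Interleaving "ccde" and "ifhh":
  Position 0: 'c' from first, 'i' from second => "ci"
  Position 1: 'c' from first, 'f' from second => "cf"
  Position 2: 'd' from first, 'h' from second => "dh"
  Position 3: 'e' from first, 'h' from second => "eh"
Result: cicfdheh

cicfdheh


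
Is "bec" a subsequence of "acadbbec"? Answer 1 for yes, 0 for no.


Check if "bec" is a subsequence of "acadbbec"
Greedy scan:
  Position 0 ('a'): no match needed
  Position 1 ('c'): no match needed
  Position 2 ('a'): no match needed
  Position 3 ('d'): no match needed
  Position 4 ('b'): matches sub[0] = 'b'
  Position 5 ('b'): no match needed
  Position 6 ('e'): matches sub[1] = 'e'
  Position 7 ('c'): matches sub[2] = 'c'
All 3 characters matched => is a subsequence

1


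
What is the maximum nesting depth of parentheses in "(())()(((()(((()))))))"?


Input: "(())()(((()(((()))))))"
Tracking depth:
  Position 0 '(': depth becomes 1
  Position 1 '(': depth becomes 2
  Position 2 ')': depth becomes 1
  Position 3 ')': depth becomes 0
  Position 4 '(': depth becomes 1
  Position 5 ')': depth becomes 0
  Position 6 '(': depth becomes 1
  Position 7 '(': depth becomes 2
  Position 8 '(': depth becomes 3
  Position 9 '(': depth becomes 4
  Position 10 ')': depth becomes 3
  Position 11 '(': depth becomes 4
  Position 12 '(': depth becomes 5
  Position 13 '(': depth becomes 6
  Position 14 '(': depth becomes 7
  Position 15 ')': depth becomes 6
  Position 16 ')': depth becomes 5
  Position 17 ')': depth becomes 4
  Position 18 ')': depth becomes 3
  Position 19 ')': depth becomes 2
  Position 20 ')': depth becomes 1
  Position 21 ')': depth becomes 0
Maximum depth reached: 7

7


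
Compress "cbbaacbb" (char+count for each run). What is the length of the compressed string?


Input: cbbaacbb
Runs:
  'c' x 1 => "c1"
  'b' x 2 => "b2"
  'a' x 2 => "a2"
  'c' x 1 => "c1"
  'b' x 2 => "b2"
Compressed: "c1b2a2c1b2"
Compressed length: 10

10


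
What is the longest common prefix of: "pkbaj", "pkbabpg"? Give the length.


Words: pkbaj, pkbabpg
  Position 0: all 'p' => match
  Position 1: all 'k' => match
  Position 2: all 'b' => match
  Position 3: all 'a' => match
  Position 4: ('j', 'b') => mismatch, stop
LCP = "pkba" (length 4)

4


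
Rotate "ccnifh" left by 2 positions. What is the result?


Input: "ccnifh", rotate left by 2
First 2 characters: "cc"
Remaining characters: "nifh"
Concatenate remaining + first: "nifh" + "cc" = "nifhcc"

nifhcc


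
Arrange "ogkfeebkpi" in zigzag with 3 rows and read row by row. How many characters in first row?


Zigzag "ogkfeebkpi" into 3 rows:
Placing characters:
  'o' => row 0
  'g' => row 1
  'k' => row 2
  'f' => row 1
  'e' => row 0
  'e' => row 1
  'b' => row 2
  'k' => row 1
  'p' => row 0
  'i' => row 1
Rows:
  Row 0: "oep"
  Row 1: "gfeki"
  Row 2: "kb"
First row length: 3

3


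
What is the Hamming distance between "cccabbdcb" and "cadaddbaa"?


Comparing "cccabbdcb" and "cadaddbaa" position by position:
  Position 0: 'c' vs 'c' => same
  Position 1: 'c' vs 'a' => differ
  Position 2: 'c' vs 'd' => differ
  Position 3: 'a' vs 'a' => same
  Position 4: 'b' vs 'd' => differ
  Position 5: 'b' vs 'd' => differ
  Position 6: 'd' vs 'b' => differ
  Position 7: 'c' vs 'a' => differ
  Position 8: 'b' vs 'a' => differ
Total differences (Hamming distance): 7

7


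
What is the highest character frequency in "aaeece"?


Input: aaeece
Character counts:
  'a': 2
  'c': 1
  'e': 3
Maximum frequency: 3

3


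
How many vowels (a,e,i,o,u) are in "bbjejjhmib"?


Input: bbjejjhmib
Checking each character:
  'b' at position 0: consonant
  'b' at position 1: consonant
  'j' at position 2: consonant
  'e' at position 3: vowel (running total: 1)
  'j' at position 4: consonant
  'j' at position 5: consonant
  'h' at position 6: consonant
  'm' at position 7: consonant
  'i' at position 8: vowel (running total: 2)
  'b' at position 9: consonant
Total vowels: 2

2


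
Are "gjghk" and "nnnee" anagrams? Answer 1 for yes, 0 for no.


Strings: "gjghk", "nnnee"
Sorted first:  gghjk
Sorted second: eennn
Differ at position 0: 'g' vs 'e' => not anagrams

0


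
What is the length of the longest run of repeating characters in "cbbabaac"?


Input: "cbbabaac"
Scanning for longest run:
  Position 1 ('b'): new char, reset run to 1
  Position 2 ('b'): continues run of 'b', length=2
  Position 3 ('a'): new char, reset run to 1
  Position 4 ('b'): new char, reset run to 1
  Position 5 ('a'): new char, reset run to 1
  Position 6 ('a'): continues run of 'a', length=2
  Position 7 ('c'): new char, reset run to 1
Longest run: 'b' with length 2

2


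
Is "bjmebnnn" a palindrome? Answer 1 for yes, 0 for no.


Input: bjmebnnn
Reversed: nnnbemjb
  Compare pos 0 ('b') with pos 7 ('n'): MISMATCH
  Compare pos 1 ('j') with pos 6 ('n'): MISMATCH
  Compare pos 2 ('m') with pos 5 ('n'): MISMATCH
  Compare pos 3 ('e') with pos 4 ('b'): MISMATCH
Result: not a palindrome

0


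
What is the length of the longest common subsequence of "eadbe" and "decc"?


LCS of "eadbe" and "decc"
DP table:
           d    e    c    c
      0    0    0    0    0
  e   0    0    1    1    1
  a   0    0    1    1    1
  d   0    1    1    1    1
  b   0    1    1    1    1
  e   0    1    2    2    2
LCS length = dp[5][4] = 2

2


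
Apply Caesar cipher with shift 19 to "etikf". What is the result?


Caesar cipher: shift "etikf" by 19
  'e' (pos 4) + 19 = pos 23 = 'x'
  't' (pos 19) + 19 = pos 12 = 'm'
  'i' (pos 8) + 19 = pos 1 = 'b'
  'k' (pos 10) + 19 = pos 3 = 'd'
  'f' (pos 5) + 19 = pos 24 = 'y'
Result: xmbdy

xmbdy


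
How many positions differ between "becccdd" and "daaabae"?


Comparing "becccdd" and "daaabae" position by position:
  Position 0: 'b' vs 'd' => DIFFER
  Position 1: 'e' vs 'a' => DIFFER
  Position 2: 'c' vs 'a' => DIFFER
  Position 3: 'c' vs 'a' => DIFFER
  Position 4: 'c' vs 'b' => DIFFER
  Position 5: 'd' vs 'a' => DIFFER
  Position 6: 'd' vs 'e' => DIFFER
Positions that differ: 7

7


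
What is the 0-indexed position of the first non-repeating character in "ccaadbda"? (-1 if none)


Input: ccaadbda
Character frequencies:
  'a': 3
  'b': 1
  'c': 2
  'd': 2
Scanning left to right for freq == 1:
  Position 0 ('c'): freq=2, skip
  Position 1 ('c'): freq=2, skip
  Position 2 ('a'): freq=3, skip
  Position 3 ('a'): freq=3, skip
  Position 4 ('d'): freq=2, skip
  Position 5 ('b'): unique! => answer = 5

5


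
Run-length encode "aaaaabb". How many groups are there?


Input: aaaaabb
Scanning for consecutive runs:
  Group 1: 'a' x 5 (positions 0-4)
  Group 2: 'b' x 2 (positions 5-6)
Total groups: 2

2


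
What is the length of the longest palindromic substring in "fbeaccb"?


Input: "fbeaccb"
Checking substrings for palindromes:
  [4:6] "cc" (len 2) => palindrome
Longest palindromic substring: "cc" with length 2

2


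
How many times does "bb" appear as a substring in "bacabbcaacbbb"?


Searching for "bb" in "bacabbcaacbbb"
Scanning each position:
  Position 0: "ba" => no
  Position 1: "ac" => no
  Position 2: "ca" => no
  Position 3: "ab" => no
  Position 4: "bb" => MATCH
  Position 5: "bc" => no
  Position 6: "ca" => no
  Position 7: "aa" => no
  Position 8: "ac" => no
  Position 9: "cb" => no
  Position 10: "bb" => MATCH
  Position 11: "bb" => MATCH
Total occurrences: 3

3


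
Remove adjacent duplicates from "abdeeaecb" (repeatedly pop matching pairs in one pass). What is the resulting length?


Input: abdeeaecb
Stack-based adjacent duplicate removal:
  Read 'a': push. Stack: a
  Read 'b': push. Stack: ab
  Read 'd': push. Stack: abd
  Read 'e': push. Stack: abde
  Read 'e': matches stack top 'e' => pop. Stack: abd
  Read 'a': push. Stack: abda
  Read 'e': push. Stack: abdae
  Read 'c': push. Stack: abdaec
  Read 'b': push. Stack: abdaecb
Final stack: "abdaecb" (length 7)

7


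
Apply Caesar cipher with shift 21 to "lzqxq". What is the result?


Caesar cipher: shift "lzqxq" by 21
  'l' (pos 11) + 21 = pos 6 = 'g'
  'z' (pos 25) + 21 = pos 20 = 'u'
  'q' (pos 16) + 21 = pos 11 = 'l'
  'x' (pos 23) + 21 = pos 18 = 's'
  'q' (pos 16) + 21 = pos 11 = 'l'
Result: gulsl

gulsl


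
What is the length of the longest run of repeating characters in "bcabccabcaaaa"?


Input: "bcabccabcaaaa"
Scanning for longest run:
  Position 1 ('c'): new char, reset run to 1
  Position 2 ('a'): new char, reset run to 1
  Position 3 ('b'): new char, reset run to 1
  Position 4 ('c'): new char, reset run to 1
  Position 5 ('c'): continues run of 'c', length=2
  Position 6 ('a'): new char, reset run to 1
  Position 7 ('b'): new char, reset run to 1
  Position 8 ('c'): new char, reset run to 1
  Position 9 ('a'): new char, reset run to 1
  Position 10 ('a'): continues run of 'a', length=2
  Position 11 ('a'): continues run of 'a', length=3
  Position 12 ('a'): continues run of 'a', length=4
Longest run: 'a' with length 4

4
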